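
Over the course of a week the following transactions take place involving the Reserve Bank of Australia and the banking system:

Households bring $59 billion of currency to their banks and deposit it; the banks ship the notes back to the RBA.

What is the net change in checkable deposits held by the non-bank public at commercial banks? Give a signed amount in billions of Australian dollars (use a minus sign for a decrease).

Currency deposit $59 billion: non-bank counterparties' bank balances rise → +$59B.

+$59 billion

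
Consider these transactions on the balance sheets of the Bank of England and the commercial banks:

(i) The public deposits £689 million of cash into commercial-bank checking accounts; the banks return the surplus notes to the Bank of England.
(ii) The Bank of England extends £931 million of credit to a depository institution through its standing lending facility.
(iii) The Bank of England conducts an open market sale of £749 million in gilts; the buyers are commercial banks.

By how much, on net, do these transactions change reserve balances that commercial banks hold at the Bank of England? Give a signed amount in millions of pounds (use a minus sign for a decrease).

+£871 million

Bank of England balance sheet:
  Assets:      Securities −£749M, Loans to banks +£931M
  Liabilities: Bank reserves +£871M, Currency in circulation −£689M
Commercial banking system:
  Assets:      Reserves at CB +£871M, Securities +£749M
  Liabilities: Checkable deposits +£689M, Borrowings from CB +£931M
So the change in reserve balances that commercial banks hold at the Bank of England is +£871 million.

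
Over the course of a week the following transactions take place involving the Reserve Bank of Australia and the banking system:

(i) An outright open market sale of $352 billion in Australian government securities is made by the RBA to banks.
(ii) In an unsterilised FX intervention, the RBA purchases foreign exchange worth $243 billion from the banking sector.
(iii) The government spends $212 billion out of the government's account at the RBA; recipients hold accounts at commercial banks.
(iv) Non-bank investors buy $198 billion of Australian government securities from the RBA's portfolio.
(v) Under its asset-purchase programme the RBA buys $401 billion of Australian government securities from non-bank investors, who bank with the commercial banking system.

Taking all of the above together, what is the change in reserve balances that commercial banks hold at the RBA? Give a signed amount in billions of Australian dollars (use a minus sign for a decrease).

+$306 billion

RBA balance sheet:
  Assets:      Securities −$149B, Foreign assets +$243B
  Liabilities: Bank reserves +$306B, Government deposits −$212B
So the change in reserve balances that commercial banks hold at the RBA is +$306 billion.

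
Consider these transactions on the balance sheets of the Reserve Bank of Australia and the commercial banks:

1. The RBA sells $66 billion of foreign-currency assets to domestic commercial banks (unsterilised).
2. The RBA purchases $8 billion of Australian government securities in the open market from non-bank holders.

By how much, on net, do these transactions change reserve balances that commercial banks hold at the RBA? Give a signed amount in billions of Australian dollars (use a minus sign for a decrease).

-$58 billion

RBA balance sheet:
  Assets:      Securities +$8B, Foreign assets −$66B
  Liabilities: Bank reserves −$58B
Commercial banking system:
  Assets:      Reserves at CB −$58B, Foreign assets +$66B
  Liabilities: Checkable deposits +$8B
So the change in reserve balances that commercial banks hold at the RBA is -$58 billion.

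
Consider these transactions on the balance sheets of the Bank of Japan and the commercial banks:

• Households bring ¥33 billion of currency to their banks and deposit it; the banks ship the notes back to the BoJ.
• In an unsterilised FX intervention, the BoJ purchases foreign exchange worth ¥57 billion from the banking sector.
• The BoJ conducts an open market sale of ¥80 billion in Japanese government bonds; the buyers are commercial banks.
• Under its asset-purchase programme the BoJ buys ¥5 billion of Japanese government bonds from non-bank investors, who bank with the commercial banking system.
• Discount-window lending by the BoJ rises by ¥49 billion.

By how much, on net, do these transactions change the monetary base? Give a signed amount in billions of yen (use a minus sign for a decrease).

+¥31 billion

Currency deposit ¥33 billion: just a shift between currency and reserves — both are base money → 0.
FX purchase ¥57 billion: BoJ balance sheet expands → +¥57B.
OMO sale (to banks) ¥80 billion: BoJ balance sheet contracts → −¥80B.
Asset purchase (from non-banks) ¥5 billion: BoJ balance sheet expands → +¥5B.
Discount-window loan ¥49 billion: BoJ balance sheet expands → +¥49B.
Net: 0 + 57 − 80 + 5 + 49 = +¥31 billion.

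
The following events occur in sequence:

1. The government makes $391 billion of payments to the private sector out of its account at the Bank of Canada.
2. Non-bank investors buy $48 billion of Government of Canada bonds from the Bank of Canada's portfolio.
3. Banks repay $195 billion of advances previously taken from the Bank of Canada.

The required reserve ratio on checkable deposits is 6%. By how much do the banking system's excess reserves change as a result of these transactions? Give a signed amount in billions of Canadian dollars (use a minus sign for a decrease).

+$127.42 billion

Government spending $391 billion: reserves +$391B, deposits +$391B.
Asset sale (to non-banks) $48 billion: reserves −$48B, deposits −$48B.
Discount-window repayment $195 billion: reserves −$195B, deposits 0.
Totals: Δreserves = +$148B, Δdeposits = +$343B.
Δrequired reserves = 6% × +$343B = +$20.58B.
Δexcess reserves = Δreserves − Δrequired = +$148B − (+$20.58B) = +$127.42 billion.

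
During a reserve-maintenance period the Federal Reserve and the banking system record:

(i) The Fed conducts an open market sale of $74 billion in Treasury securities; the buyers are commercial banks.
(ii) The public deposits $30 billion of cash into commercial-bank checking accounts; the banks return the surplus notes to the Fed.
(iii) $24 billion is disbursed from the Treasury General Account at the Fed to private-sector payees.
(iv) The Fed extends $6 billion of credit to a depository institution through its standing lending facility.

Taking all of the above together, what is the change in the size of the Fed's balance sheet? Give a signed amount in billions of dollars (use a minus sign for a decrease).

-$68 billion

Fed balance sheet:
  Assets:      Securities −$74B, Loans to banks +$6B
  Liabilities: Bank reserves −$14B, Currency in circulation −$30B, Government deposits −$24B
Change in total Fed assets = -$68 billion.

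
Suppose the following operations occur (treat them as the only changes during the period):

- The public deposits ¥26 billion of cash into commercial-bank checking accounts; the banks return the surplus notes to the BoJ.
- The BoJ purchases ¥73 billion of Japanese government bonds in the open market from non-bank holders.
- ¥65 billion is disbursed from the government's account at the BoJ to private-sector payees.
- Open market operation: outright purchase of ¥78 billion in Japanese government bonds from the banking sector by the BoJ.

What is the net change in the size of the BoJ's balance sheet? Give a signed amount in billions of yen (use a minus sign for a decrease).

BoJ balance sheet:
  Assets:      Securities +¥151B
  Liabilities: Bank reserves +¥242B, Currency in circulation −¥26B, Government deposits −¥65B
Change in total BoJ assets = +¥151 billion.

+¥151 billion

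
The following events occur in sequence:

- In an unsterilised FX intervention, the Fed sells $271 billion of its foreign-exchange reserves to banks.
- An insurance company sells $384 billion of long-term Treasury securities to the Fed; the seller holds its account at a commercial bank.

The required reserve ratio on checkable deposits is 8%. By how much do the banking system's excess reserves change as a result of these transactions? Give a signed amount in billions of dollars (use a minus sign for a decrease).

+$82.28 billion

FX sale $271 billion: reserves −$271B, deposits 0.
Asset purchase (from non-banks) $384 billion: reserves +$384B, deposits +$384B.
Totals: Δreserves = +$113B, Δdeposits = +$384B.
Δrequired reserves = 8% × +$384B = +$30.72B.
Δexcess reserves = Δreserves − Δrequired = +$113B − (+$30.72B) = +$82.28 billion.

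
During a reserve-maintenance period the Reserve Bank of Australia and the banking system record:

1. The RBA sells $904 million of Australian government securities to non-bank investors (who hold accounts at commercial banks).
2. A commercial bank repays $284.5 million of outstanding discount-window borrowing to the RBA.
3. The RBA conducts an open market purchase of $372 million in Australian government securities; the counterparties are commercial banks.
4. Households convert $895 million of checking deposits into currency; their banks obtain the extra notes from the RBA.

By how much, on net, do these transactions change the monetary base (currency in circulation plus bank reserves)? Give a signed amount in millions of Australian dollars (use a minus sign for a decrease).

-$816.5 million

Asset sale (to non-banks) $904 million: RBA balance sheet contracts → −$904M.
Discount-window repayment $284.5 million: RBA balance sheet contracts → −$284.5M.
OMO purchase (from banks) $372 million: RBA balance sheet expands → +$372M.
Currency withdrawal $895 million: just a shift between currency and reserves — both are base money → 0.
Net: −904 − 284.5 + 372 + 0 = -$816.5 million.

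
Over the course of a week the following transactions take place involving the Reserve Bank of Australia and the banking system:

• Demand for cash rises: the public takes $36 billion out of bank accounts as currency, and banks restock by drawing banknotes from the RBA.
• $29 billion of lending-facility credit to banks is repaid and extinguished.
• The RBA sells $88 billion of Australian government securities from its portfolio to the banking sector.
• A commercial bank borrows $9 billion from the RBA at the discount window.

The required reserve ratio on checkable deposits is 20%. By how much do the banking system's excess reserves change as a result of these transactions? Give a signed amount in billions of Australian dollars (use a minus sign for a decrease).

-$136.8 billion

Currency withdrawal $36 billion: reserves −$36B, deposits −$36B.
Discount-window repayment $29 billion: reserves −$29B, deposits 0.
OMO sale (to banks) $88 billion: reserves −$88B, deposits 0.
Discount-window loan $9 billion: reserves +$9B, deposits 0.
Totals: Δreserves = −$144B, Δdeposits = −$36B.
Δrequired reserves = 20% × −$36B = −$7.2B.
Δexcess reserves = Δreserves − Δrequired = −$144B − (−$7.2B) = -$136.8 billion.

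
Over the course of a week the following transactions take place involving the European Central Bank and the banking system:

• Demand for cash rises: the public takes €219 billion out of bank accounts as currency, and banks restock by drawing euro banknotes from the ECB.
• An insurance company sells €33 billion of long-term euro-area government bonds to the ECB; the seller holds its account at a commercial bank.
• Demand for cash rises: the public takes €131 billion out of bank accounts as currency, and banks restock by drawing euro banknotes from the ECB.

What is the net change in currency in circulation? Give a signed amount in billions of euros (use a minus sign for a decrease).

+€350 billion

ECB balance sheet:
  Assets:      Securities +€33B
  Liabilities: Bank reserves −€317B, Currency in circulation +€350B
So the change in currency in circulation is +€350 billion.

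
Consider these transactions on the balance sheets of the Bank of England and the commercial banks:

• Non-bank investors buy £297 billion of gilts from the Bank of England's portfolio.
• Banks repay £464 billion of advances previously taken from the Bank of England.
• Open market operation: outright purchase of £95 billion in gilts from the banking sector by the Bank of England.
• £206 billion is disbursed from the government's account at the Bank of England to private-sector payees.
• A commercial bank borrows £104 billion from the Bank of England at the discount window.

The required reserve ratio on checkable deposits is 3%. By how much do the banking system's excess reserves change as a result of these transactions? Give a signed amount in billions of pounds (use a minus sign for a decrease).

-£353.27 billion

Asset sale (to non-banks) £297 billion: reserves −£297B, deposits −£297B.
Discount-window repayment £464 billion: reserves −£464B, deposits 0.
OMO purchase (from banks) £95 billion: reserves +£95B, deposits 0.
Government spending £206 billion: reserves +£206B, deposits +£206B.
Discount-window loan £104 billion: reserves +£104B, deposits 0.
Totals: Δreserves = −£356B, Δdeposits = −£91B.
Δrequired reserves = 3% × −£91B = −£2.73B.
Δexcess reserves = Δreserves − Δrequired = −£356B − (−£2.73B) = -£353.27 billion.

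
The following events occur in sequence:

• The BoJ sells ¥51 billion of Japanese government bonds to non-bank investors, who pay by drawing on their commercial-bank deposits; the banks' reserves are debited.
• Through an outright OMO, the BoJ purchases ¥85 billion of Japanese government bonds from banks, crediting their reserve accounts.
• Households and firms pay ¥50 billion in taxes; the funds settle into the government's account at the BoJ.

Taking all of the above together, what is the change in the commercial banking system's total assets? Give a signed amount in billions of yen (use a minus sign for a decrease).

BoJ balance sheet:
  Assets:      Securities +¥34B
  Liabilities: Bank reserves −¥16B, Government deposits +¥50B
Commercial banking system:
  Assets:      Reserves at CB −¥16B, Securities −¥85B
  Liabilities: Checkable deposits −¥101B
Change in total bank assets = -¥101 billion.

-¥101 billion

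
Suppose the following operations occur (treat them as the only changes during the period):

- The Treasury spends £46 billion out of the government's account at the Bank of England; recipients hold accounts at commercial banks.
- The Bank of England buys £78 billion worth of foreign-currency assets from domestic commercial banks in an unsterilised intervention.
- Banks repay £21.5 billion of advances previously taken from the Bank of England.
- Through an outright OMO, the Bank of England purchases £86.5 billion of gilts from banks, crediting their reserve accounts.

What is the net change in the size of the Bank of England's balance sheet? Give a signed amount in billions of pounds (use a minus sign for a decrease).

Government spending £46 billion: only the composition of liabilities changes → 0.
FX purchase £78 billion: a Bank of England asset is acquired → +£78B.
Discount-window repayment £21.5 billion: a Bank of England asset is shed → −£21.5B.
OMO purchase (from banks) £86.5 billion: a Bank of England asset is acquired → +£86.5B.
Net: 0 + 78 − 21.5 + 86.5 = +£143 billion.

+£143 billion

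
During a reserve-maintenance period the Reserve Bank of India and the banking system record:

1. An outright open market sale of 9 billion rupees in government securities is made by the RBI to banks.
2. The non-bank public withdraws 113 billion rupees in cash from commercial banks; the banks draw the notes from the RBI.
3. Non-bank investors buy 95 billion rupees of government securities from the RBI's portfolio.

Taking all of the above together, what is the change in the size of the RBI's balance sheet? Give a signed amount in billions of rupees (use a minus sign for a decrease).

-104 billion

OMO sale (to banks) 9 billion rupees: an RBI asset is shed → −9B.
Currency withdrawal 113 billion rupees: only the composition of liabilities changes → 0.
Asset sale (to non-banks) 95 billion rupees: an RBI asset is shed → −95B.
Net: −9 + 0 − 95 = -104 billion.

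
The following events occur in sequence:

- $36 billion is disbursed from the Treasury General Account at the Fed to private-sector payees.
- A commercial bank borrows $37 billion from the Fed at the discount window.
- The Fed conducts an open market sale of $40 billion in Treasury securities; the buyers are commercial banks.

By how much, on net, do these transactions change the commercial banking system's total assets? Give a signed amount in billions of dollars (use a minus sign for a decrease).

Government spending $36 billion: bank balance sheets expand → +$36B.
Discount-window loan $37 billion: bank balance sheets expand → +$37B.
OMO sale (to banks) $40 billion: just an asset swap on bank balance sheets → 0.
Net: 36 + 37 + 0 = +$73 billion.

+$73 billion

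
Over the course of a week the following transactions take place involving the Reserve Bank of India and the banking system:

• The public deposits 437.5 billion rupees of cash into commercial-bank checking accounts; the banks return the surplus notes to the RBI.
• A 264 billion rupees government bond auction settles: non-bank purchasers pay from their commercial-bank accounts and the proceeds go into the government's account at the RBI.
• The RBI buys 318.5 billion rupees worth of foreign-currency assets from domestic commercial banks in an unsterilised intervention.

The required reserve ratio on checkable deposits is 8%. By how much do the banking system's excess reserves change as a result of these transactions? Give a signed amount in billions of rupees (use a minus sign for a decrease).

+478.12 billion

Currency deposit 437.5 billion rupees: reserves +437.5B, deposits +437.5B.
Government account inflow 264 billion rupees: reserves −264B, deposits −264B.
FX purchase 318.5 billion rupees: reserves +318.5B, deposits 0.
Totals: Δreserves = +492B, Δdeposits = +173.5B.
Δrequired reserves = 8% × +173.5B = +13.88B.
Δexcess reserves = Δreserves − Δrequired = +492B − (+13.88B) = +478.12 billion.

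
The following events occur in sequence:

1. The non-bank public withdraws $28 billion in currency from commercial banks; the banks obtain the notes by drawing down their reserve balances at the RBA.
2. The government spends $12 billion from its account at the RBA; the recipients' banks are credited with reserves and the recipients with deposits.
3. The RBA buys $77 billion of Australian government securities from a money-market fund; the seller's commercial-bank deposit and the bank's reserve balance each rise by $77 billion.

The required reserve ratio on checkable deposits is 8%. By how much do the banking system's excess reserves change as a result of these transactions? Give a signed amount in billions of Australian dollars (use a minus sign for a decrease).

Currency withdrawal $28 billion: reserves −$28B, deposits −$28B.
Government spending $12 billion: reserves +$12B, deposits +$12B.
Asset purchase (from non-banks) $77 billion: reserves +$77B, deposits +$77B.
Totals: Δreserves = +$61B, Δdeposits = +$61B.
Δrequired reserves = 8% × +$61B = +$4.88B.
Δexcess reserves = Δreserves − Δrequired = +$61B − (+$4.88B) = +$56.12 billion.

+$56.12 billion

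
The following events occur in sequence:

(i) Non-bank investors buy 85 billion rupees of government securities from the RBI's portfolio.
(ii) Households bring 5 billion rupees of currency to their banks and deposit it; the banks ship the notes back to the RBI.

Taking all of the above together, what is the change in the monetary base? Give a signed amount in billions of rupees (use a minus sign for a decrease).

-85 billion

RBI balance sheet:
  Assets:      Securities −85B
  Liabilities: Bank reserves −80B, Currency in circulation −5B
Commercial banking system:
  Assets:      Reserves at CB −80B
  Liabilities: Checkable deposits −80B
Monetary base = currency + reserves: −5B + (−80B) = -85 billion.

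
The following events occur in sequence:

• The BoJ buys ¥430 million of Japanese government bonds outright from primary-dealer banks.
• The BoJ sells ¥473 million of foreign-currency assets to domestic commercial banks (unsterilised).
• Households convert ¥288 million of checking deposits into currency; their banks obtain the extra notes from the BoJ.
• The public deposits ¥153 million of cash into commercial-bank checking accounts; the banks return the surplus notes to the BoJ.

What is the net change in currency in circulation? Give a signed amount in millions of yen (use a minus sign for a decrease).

+¥135 million

BoJ balance sheet:
  Assets:      Securities +¥430M, Foreign assets −¥473M
  Liabilities: Bank reserves −¥178M, Currency in circulation +¥135M
So the change in currency in circulation is +¥135 million.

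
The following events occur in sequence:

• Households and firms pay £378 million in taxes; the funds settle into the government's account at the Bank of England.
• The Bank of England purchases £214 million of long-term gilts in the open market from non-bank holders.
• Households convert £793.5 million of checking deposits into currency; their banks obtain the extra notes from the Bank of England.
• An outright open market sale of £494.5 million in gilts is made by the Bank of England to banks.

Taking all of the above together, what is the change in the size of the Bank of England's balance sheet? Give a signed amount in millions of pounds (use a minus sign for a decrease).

-£280.5 million

Government account inflow £378 million: only the composition of liabilities changes → 0.
Asset purchase (from non-banks) £214 million: a Bank of England asset is acquired → +£214M.
Currency withdrawal £793.5 million: only the composition of liabilities changes → 0.
OMO sale (to banks) £494.5 million: a Bank of England asset is shed → −£494.5M.
Net: 0 + 214 + 0 − 494.5 = -£280.5 million.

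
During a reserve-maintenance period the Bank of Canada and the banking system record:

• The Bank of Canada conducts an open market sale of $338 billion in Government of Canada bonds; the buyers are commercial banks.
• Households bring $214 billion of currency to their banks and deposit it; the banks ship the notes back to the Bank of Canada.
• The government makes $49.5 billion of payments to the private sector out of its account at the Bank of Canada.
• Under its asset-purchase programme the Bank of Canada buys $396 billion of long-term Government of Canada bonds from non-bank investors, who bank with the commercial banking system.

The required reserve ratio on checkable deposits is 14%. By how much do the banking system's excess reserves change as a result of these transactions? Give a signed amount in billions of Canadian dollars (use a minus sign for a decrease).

OMO sale (to banks) $338 billion: reserves −$338B, deposits 0.
Currency deposit $214 billion: reserves +$214B, deposits +$214B.
Government spending $49.5 billion: reserves +$49.5B, deposits +$49.5B.
Asset purchase (from non-banks) $396 billion: reserves +$396B, deposits +$396B.
Totals: Δreserves = +$321.5B, Δdeposits = +$659.5B.
Δrequired reserves = 14% × +$659.5B = +$92.33B.
Δexcess reserves = Δreserves − Δrequired = +$321.5B − (+$92.33B) = +$229.17 billion.

+$229.17 billion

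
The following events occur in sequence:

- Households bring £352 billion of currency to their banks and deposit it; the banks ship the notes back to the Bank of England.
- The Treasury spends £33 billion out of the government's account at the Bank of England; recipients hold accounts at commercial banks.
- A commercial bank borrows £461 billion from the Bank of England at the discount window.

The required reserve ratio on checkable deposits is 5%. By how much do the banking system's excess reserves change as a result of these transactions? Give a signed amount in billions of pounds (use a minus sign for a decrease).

Currency deposit £352 billion: reserves +£352B, deposits +£352B.
Government spending £33 billion: reserves +£33B, deposits +£33B.
Discount-window loan £461 billion: reserves +£461B, deposits 0.
Totals: Δreserves = +£846B, Δdeposits = +£385B.
Δrequired reserves = 5% × +£385B = +£19.25B.
Δexcess reserves = Δreserves − Δrequired = +£846B − (+£19.25B) = +£826.75 billion.

+£826.75 billion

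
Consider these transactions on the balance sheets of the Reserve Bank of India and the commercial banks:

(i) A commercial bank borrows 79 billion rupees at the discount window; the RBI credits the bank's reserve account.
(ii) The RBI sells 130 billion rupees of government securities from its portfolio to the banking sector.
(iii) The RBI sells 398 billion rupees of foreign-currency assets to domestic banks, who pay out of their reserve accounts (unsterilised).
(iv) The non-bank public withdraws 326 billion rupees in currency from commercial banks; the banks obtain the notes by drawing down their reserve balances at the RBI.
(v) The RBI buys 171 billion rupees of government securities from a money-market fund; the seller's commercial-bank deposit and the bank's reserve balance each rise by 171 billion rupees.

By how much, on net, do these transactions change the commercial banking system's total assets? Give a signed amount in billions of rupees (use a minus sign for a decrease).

RBI balance sheet:
  Assets:      Securities +41B, Loans to banks +79B, Foreign assets −398B
  Liabilities: Bank reserves −604B, Currency in circulation +326B
Commercial banking system:
  Assets:      Reserves at CB −604B, Securities +130B, Foreign assets +398B
  Liabilities: Checkable deposits −155B, Borrowings from CB +79B
Change in total bank assets = -76 billion.

-76 billion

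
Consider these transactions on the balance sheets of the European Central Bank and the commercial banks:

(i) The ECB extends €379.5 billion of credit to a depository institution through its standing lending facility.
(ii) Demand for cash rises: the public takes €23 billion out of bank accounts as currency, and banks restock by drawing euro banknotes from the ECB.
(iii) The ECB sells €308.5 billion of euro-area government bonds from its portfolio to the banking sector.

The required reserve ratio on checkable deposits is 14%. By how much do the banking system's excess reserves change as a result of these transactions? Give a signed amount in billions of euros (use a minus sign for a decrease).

+€51.22 billion

Discount-window loan €379.5 billion: reserves +€379.5B, deposits 0.
Currency withdrawal €23 billion: reserves −€23B, deposits −€23B.
OMO sale (to banks) €308.5 billion: reserves −€308.5B, deposits 0.
Totals: Δreserves = +€48B, Δdeposits = −€23B.
Δrequired reserves = 14% × −€23B = −€3.22B.
Δexcess reserves = Δreserves − Δrequired = +€48B − (−€3.22B) = +€51.22 billion.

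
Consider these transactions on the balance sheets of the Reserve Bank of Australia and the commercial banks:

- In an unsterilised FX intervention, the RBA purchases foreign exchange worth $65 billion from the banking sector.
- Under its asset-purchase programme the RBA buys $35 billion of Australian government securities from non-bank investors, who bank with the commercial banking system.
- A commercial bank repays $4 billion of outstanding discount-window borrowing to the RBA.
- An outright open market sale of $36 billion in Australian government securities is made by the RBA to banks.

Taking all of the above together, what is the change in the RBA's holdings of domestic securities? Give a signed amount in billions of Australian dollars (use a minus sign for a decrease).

-$1 billion

RBA balance sheet:
  Assets:      Securities −$1B, Loans to banks −$4B, Foreign assets +$65B
  Liabilities: Bank reserves +$60B
Commercial banking system:
  Assets:      Reserves at CB +$60B, Securities +$36B, Foreign assets −$65B
  Liabilities: Checkable deposits +$35B, Borrowings from CB −$4B
So the change in the RBA's holdings of domestic securities is -$1 billion.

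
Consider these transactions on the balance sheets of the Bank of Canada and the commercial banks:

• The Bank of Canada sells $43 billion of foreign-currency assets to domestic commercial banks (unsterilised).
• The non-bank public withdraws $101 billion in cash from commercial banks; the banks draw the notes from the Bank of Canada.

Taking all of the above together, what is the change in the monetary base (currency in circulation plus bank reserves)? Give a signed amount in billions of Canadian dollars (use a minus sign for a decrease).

FX sale $43 billion: Bank of Canada balance sheet contracts → −$43B.
Currency withdrawal $101 billion: just a shift between currency and reserves — both are base money → 0.
Net: −43 + 0 = -$43 billion.

-$43 billion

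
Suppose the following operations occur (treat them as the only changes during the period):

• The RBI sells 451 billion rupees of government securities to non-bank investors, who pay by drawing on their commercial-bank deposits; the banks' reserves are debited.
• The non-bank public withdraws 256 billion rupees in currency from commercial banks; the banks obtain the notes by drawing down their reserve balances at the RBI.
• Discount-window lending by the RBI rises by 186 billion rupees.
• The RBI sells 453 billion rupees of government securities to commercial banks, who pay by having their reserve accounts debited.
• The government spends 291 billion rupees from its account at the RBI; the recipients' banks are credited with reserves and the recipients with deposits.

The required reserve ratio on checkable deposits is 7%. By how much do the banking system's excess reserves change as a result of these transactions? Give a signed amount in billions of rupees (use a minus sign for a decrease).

Asset sale (to non-banks) 451 billion rupees: reserves −451B, deposits −451B.
Currency withdrawal 256 billion rupees: reserves −256B, deposits −256B.
Discount-window loan 186 billion rupees: reserves +186B, deposits 0.
OMO sale (to banks) 453 billion rupees: reserves −453B, deposits 0.
Government spending 291 billion rupees: reserves +291B, deposits +291B.
Totals: Δreserves = −683B, Δdeposits = −416B.
Δrequired reserves = 7% × −416B = −29.12B.
Δexcess reserves = Δreserves − Δrequired = −683B − (−29.12B) = -653.88 billion.

-653.88 billion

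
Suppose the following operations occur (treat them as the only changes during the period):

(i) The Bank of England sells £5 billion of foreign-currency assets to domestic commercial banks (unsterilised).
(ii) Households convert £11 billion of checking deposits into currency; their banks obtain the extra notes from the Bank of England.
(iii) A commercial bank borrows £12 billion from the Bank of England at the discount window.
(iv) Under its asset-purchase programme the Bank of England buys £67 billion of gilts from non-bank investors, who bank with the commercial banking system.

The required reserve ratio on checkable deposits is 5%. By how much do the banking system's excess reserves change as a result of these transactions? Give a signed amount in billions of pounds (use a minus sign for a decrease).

+£60.2 billion

FX sale £5 billion: reserves −£5B, deposits 0.
Currency withdrawal £11 billion: reserves −£11B, deposits −£11B.
Discount-window loan £12 billion: reserves +£12B, deposits 0.
Asset purchase (from non-banks) £67 billion: reserves +£67B, deposits +£67B.
Totals: Δreserves = +£63B, Δdeposits = +£56B.
Δrequired reserves = 5% × +£56B = +£2.8B.
Δexcess reserves = Δreserves − Δrequired = +£63B − (+£2.8B) = +£60.2 billion.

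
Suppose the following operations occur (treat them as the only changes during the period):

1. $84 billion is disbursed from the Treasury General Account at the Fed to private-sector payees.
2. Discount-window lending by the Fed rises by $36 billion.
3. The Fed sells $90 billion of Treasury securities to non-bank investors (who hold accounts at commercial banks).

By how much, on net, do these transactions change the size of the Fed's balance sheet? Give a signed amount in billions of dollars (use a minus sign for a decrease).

Fed balance sheet:
  Assets:      Securities −$90B, Loans to banks +$36B
  Liabilities: Bank reserves +$30B, Government deposits −$84B
Commercial banking system:
  Assets:      Reserves at CB +$30B
  Liabilities: Checkable deposits −$6B, Borrowings from CB +$36B
Change in total Fed assets = -$54 billion.

-$54 billion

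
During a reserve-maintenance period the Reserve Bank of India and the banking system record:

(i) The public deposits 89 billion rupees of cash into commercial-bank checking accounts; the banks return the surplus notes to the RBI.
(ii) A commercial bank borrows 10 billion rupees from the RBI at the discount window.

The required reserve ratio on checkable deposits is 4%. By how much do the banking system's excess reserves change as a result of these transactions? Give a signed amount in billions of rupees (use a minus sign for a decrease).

+95.44 billion

Currency deposit 89 billion rupees: reserves +89B, deposits +89B.
Discount-window loan 10 billion rupees: reserves +10B, deposits 0.
Totals: Δreserves = +99B, Δdeposits = +89B.
Δrequired reserves = 4% × +89B = +3.56B.
Δexcess reserves = Δreserves − Δrequired = +99B − (+3.56B) = +95.44 billion.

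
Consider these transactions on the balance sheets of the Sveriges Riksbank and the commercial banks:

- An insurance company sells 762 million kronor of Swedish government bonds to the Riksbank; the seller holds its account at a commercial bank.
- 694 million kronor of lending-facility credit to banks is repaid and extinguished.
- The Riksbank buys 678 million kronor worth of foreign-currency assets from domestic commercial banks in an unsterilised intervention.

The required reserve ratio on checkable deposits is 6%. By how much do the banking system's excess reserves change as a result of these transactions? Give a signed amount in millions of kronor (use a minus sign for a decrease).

+700.28 million

Asset purchase (from non-banks) 762 million kronor: reserves +762M, deposits +762M.
Discount-window repayment 694 million kronor: reserves −694M, deposits 0.
FX purchase 678 million kronor: reserves +678M, deposits 0.
Totals: Δreserves = +746M, Δdeposits = +762M.
Δrequired reserves = 6% × +762M = +45.72M.
Δexcess reserves = Δreserves − Δrequired = +746M − (+45.72M) = +700.28 million.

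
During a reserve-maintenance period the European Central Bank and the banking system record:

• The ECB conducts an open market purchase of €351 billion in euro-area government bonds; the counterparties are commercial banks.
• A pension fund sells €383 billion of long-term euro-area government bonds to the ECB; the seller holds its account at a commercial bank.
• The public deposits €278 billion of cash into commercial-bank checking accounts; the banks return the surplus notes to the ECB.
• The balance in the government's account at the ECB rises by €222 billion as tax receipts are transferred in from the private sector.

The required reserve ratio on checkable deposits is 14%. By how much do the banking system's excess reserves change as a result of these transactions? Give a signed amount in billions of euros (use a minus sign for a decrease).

OMO purchase (from banks) €351 billion: reserves +€351B, deposits 0.
Asset purchase (from non-banks) €383 billion: reserves +€383B, deposits +€383B.
Currency deposit €278 billion: reserves +€278B, deposits +€278B.
Government account inflow €222 billion: reserves −€222B, deposits −€222B.
Totals: Δreserves = +€790B, Δdeposits = +€439B.
Δrequired reserves = 14% × +€439B = +€61.46B.
Δexcess reserves = Δreserves − Δrequired = +€790B − (+€61.46B) = +€728.54 billion.

+€728.54 billion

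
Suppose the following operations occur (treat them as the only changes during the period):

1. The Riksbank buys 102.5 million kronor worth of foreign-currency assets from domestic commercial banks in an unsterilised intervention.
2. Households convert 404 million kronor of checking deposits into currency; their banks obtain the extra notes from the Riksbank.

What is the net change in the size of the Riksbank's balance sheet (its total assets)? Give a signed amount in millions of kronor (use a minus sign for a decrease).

+102.5 million

FX purchase 102.5 million kronor: a Riksbank asset is acquired → +102.5M.
Currency withdrawal 404 million kronor: only the composition of liabilities changes → 0.
Net: 102.5 + 0 = +102.5 million.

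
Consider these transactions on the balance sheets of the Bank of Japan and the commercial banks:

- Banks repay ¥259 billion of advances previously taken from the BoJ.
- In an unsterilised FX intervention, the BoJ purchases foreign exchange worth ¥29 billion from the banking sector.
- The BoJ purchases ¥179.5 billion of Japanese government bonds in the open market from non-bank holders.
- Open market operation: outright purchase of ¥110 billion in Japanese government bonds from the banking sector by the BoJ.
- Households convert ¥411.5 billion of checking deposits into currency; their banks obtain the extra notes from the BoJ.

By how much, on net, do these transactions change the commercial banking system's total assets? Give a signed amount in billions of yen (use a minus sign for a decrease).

BoJ balance sheet:
  Assets:      Securities +¥289.5B, Loans to banks −¥259B, Foreign assets +¥29B
  Liabilities: Bank reserves −¥352B, Currency in circulation +¥411.5B
Commercial banking system:
  Assets:      Reserves at CB −¥352B, Securities −¥110B, Foreign assets −¥29B
  Liabilities: Checkable deposits −¥232B, Borrowings from CB −¥259B
Change in total bank assets = -¥491 billion.

-¥491 billion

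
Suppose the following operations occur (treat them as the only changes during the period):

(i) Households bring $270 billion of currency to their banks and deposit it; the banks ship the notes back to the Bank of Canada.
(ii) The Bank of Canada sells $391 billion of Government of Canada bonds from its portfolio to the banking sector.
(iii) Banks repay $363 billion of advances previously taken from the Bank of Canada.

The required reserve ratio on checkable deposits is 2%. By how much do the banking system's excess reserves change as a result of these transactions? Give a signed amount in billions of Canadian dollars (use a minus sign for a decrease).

Currency deposit $270 billion: reserves +$270B, deposits +$270B.
OMO sale (to banks) $391 billion: reserves −$391B, deposits 0.
Discount-window repayment $363 billion: reserves −$363B, deposits 0.
Totals: Δreserves = −$484B, Δdeposits = +$270B.
Δrequired reserves = 2% × +$270B = +$5.4B.
Δexcess reserves = Δreserves − Δrequired = −$484B − (+$5.4B) = -$489.4 billion.

-$489.4 billion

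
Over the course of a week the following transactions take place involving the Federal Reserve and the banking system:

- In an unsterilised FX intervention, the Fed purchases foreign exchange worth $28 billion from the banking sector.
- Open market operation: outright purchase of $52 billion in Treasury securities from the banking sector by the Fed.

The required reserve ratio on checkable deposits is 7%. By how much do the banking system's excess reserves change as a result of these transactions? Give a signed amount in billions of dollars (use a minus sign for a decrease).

FX purchase $28 billion: reserves +$28B, deposits 0.
OMO purchase (from banks) $52 billion: reserves +$52B, deposits 0.
Totals: Δreserves = +$80B, Δdeposits = 0.
Δrequired reserves = 7% × 0 = 0.
Δexcess reserves = Δreserves − Δrequired = +$80B − (0) = +$80 billion.

+$80 billion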